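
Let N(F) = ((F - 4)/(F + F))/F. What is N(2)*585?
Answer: -585/4 ≈ -146.25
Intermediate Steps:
N(F) = (-4 + F)/(2*F**2) (N(F) = ((-4 + F)/((2*F)))/F = ((-4 + F)*(1/(2*F)))/F = ((-4 + F)/(2*F))/F = (-4 + F)/(2*F**2))
N(2)*585 = ((1/2)*(-4 + 2)/2**2)*585 = ((1/2)*(1/4)*(-2))*585 = -1/4*585 = -585/4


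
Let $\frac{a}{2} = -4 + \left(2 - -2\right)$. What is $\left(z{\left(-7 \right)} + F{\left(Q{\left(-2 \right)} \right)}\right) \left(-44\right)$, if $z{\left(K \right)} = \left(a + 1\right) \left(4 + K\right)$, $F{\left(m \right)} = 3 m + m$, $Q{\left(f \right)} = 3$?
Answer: $-396$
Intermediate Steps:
$a = 0$ ($a = 2 \left(-4 + \left(2 - -2\right)\right) = 2 \left(-4 + \left(2 + 2\right)\right) = 2 \left(-4 + 4\right) = 2 \cdot 0 = 0$)
$F{\left(m \right)} = 4 m$
$z{\left(K \right)} = 4 + K$ ($z{\left(K \right)} = \left(0 + 1\right) \left(4 + K\right) = 1 \left(4 + K\right) = 4 + K$)
$\left(z{\left(-7 \right)} + F{\left(Q{\left(-2 \right)} \right)}\right) \left(-44\right) = \left(\left(4 - 7\right) + 4 \cdot 3\right) \left(-44\right) = \left(-3 + 12\right) \left(-44\right) = 9 \left(-44\right) = -396$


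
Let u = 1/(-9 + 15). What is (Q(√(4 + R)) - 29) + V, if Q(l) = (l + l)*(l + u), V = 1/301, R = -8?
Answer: -11136/301 + 2*I/3 ≈ -36.997 + 0.66667*I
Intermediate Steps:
u = ⅙ (u = 1/6 = ⅙ ≈ 0.16667)
V = 1/301 ≈ 0.0033223
Q(l) = 2*l*(⅙ + l) (Q(l) = (l + l)*(l + ⅙) = (2*l)*(⅙ + l) = 2*l*(⅙ + l))
(Q(√(4 + R)) - 29) + V = (√(4 - 8)*(1 + 6*√(4 - 8))/3 - 29) + 1/301 = (√(-4)*(1 + 6*√(-4))/3 - 29) + 1/301 = ((2*I)*(1 + 6*(2*I))/3 - 29) + 1/301 = ((2*I)*(1 + 12*I)/3 - 29) + 1/301 = (2*I*(1 + 12*I)/3 - 29) + 1/301 = (-29 + 2*I*(1 + 12*I)/3) + 1/301 = -8728/301 + 2*I*(1 + 12*I)/3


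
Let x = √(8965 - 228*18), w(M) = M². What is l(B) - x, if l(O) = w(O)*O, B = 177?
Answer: 5545233 - √4861 ≈ 5.5452e+6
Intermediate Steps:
l(O) = O³ (l(O) = O²*O = O³)
x = √4861 (x = √(8965 - 4104) = √4861 ≈ 69.721)
l(B) - x = 177³ - √4861 = 5545233 - √4861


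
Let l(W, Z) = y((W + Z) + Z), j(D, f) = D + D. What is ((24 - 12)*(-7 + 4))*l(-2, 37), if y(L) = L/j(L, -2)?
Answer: -18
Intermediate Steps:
j(D, f) = 2*D
y(L) = ½ (y(L) = L/((2*L)) = L*(1/(2*L)) = ½)
l(W, Z) = ½
((24 - 12)*(-7 + 4))*l(-2, 37) = ((24 - 12)*(-7 + 4))*(½) = (12*(-3))*(½) = -36*½ = -18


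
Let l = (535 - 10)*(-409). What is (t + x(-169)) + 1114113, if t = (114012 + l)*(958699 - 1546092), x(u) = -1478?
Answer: 59159223844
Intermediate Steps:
l = -214725 (l = 525*(-409) = -214725)
t = 59158111209 (t = (114012 - 214725)*(958699 - 1546092) = -100713*(-587393) = 59158111209)
(t + x(-169)) + 1114113 = (59158111209 - 1478) + 1114113 = 59158109731 + 1114113 = 59159223844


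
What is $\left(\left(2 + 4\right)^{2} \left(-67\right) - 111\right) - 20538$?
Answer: $-23061$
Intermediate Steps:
$\left(\left(2 + 4\right)^{2} \left(-67\right) - 111\right) - 20538 = \left(6^{2} \left(-67\right) - 111\right) - 20538 = \left(36 \left(-67\right) - 111\right) - 20538 = \left(-2412 - 111\right) - 20538 = -2523 - 20538 = -23061$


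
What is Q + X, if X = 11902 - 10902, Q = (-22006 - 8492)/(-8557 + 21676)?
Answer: 4362834/4373 ≈ 997.67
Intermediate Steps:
Q = -10166/4373 (Q = -30498/13119 = -30498*1/13119 = -10166/4373 ≈ -2.3247)
X = 1000
Q + X = -10166/4373 + 1000 = 4362834/4373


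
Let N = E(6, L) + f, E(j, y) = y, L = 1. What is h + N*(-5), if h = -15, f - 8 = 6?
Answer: -90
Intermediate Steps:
f = 14 (f = 8 + 6 = 14)
N = 15 (N = 1 + 14 = 15)
h + N*(-5) = -15 + 15*(-5) = -15 - 75 = -90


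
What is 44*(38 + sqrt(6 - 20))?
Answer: 1672 + 44*I*sqrt(14) ≈ 1672.0 + 164.63*I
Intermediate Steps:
44*(38 + sqrt(6 - 20)) = 44*(38 + sqrt(-14)) = 44*(38 + I*sqrt(14)) = 1672 + 44*I*sqrt(14)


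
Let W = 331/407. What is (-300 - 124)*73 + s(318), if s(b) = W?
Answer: -12597133/407 ≈ -30951.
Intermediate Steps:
W = 331/407 (W = 331*(1/407) = 331/407 ≈ 0.81327)
s(b) = 331/407
(-300 - 124)*73 + s(318) = (-300 - 124)*73 + 331/407 = -424*73 + 331/407 = -30952 + 331/407 = -12597133/407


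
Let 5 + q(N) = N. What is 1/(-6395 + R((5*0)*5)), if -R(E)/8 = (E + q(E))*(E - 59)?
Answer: -1/8755 ≈ -0.00011422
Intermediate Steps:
q(N) = -5 + N
R(E) = -8*(-59 + E)*(-5 + 2*E) (R(E) = -8*(E + (-5 + E))*(E - 59) = -8*(-5 + 2*E)*(-59 + E) = -8*(-59 + E)*(-5 + 2*E))
1/(-6395 + R((5*0)*5)) = 1/(-6395 + (-2360 - 16*((5*0)*5)**2 + 984*((5*0)*5))) = 1/(-6395 + (-2360 - 16*(0*5)**2 + 984*(0*5))) = 1/(-6395 + (-2360 - 16*0**2 + 984*0)) = 1/(-6395 + (-2360 - 16*0 + 0)) = 1/(-6395 + (-2360 + 0 + 0)) = 1/(-6395 - 2360) = 1/(-8755) = -1/8755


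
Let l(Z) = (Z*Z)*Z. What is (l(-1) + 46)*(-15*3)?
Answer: -2025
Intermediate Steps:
l(Z) = Z**3 (l(Z) = Z**2*Z = Z**3)
(l(-1) + 46)*(-15*3) = ((-1)**3 + 46)*(-15*3) = (-1 + 46)*(-45) = 45*(-45) = -2025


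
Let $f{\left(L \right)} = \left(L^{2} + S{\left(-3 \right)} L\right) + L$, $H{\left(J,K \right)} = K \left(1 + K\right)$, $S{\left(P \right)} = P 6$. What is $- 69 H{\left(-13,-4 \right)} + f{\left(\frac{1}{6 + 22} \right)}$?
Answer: $- \frac{649627}{784} \approx -828.61$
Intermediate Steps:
$S{\left(P \right)} = 6 P$
$f{\left(L \right)} = L^{2} - 17 L$ ($f{\left(L \right)} = \left(L^{2} + 6 \left(-3\right) L\right) + L = \left(L^{2} - 18 L\right) + L = L^{2} - 17 L$)
$- 69 H{\left(-13,-4 \right)} + f{\left(\frac{1}{6 + 22} \right)} = - 69 \left(- 4 \left(1 - 4\right)\right) + \frac{-17 + \frac{1}{6 + 22}}{6 + 22} = - 69 \left(\left(-4\right) \left(-3\right)\right) + \frac{-17 + \frac{1}{28}}{28} = \left(-69\right) 12 + \frac{-17 + \frac{1}{28}}{28} = -828 + \frac{1}{28} \left(- \frac{475}{28}\right) = -828 - \frac{475}{784} = - \frac{649627}{784}$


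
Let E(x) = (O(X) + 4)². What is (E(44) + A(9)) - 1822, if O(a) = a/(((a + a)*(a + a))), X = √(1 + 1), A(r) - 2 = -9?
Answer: -58015/32 + √2 ≈ -1811.6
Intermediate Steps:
A(r) = -7 (A(r) = 2 - 9 = -7)
X = √2 ≈ 1.4142
O(a) = 1/(4*a) (O(a) = a/(((2*a)*(2*a))) = a/((4*a²)) = a*(1/(4*a²)) = 1/(4*a))
E(x) = (4 + √2/8)² (E(x) = (1/(4*(√2)) + 4)² = ((√2/2)/4 + 4)² = (√2/8 + 4)² = (4 + √2/8)²)
(E(44) + A(9)) - 1822 = ((513/32 + √2) - 7) - 1822 = (289/32 + √2) - 1822 = -58015/32 + √2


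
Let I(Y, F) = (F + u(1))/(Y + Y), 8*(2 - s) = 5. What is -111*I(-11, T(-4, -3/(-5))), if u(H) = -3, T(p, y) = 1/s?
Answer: -2775/242 ≈ -11.467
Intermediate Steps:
s = 11/8 (s = 2 - 1/8*5 = 2 - 5/8 = 11/8 ≈ 1.3750)
T(p, y) = 8/11 (T(p, y) = 1/(11/8) = 8/11)
I(Y, F) = (-3 + F)/(2*Y) (I(Y, F) = (F - 3)/(Y + Y) = (-3 + F)/((2*Y)) = (-3 + F)*(1/(2*Y)) = (-3 + F)/(2*Y))
-111*I(-11, T(-4, -3/(-5))) = -111*(-3 + 8/11)/(2*(-11)) = -111*(-1)*(-25)/(2*11*11) = -111*25/242 = -2775/242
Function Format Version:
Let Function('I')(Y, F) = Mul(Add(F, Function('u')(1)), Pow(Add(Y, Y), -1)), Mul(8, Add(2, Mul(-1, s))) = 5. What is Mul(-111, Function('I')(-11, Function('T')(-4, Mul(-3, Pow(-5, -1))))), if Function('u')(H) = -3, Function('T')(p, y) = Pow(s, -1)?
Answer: Rational(-2775, 242) ≈ -11.467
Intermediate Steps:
s = Rational(11, 8) (s = Add(2, Mul(Rational(-1, 8), 5)) = Add(2, Rational(-5, 8)) = Rational(11, 8) ≈ 1.3750)
Function('T')(p, y) = Rational(8, 11) (Function('T')(p, y) = Pow(Rational(11, 8), -1) = Rational(8, 11))
Function('I')(Y, F) = Mul(Rational(1, 2), Pow(Y, -1), Add(-3, F)) (Function('I')(Y, F) = Mul(Add(F, -3), Pow(Add(Y, Y), -1)) = Mul(Add(-3, F), Pow(Mul(2, Y), -1)) = Mul(Add(-3, F), Mul(Rational(1, 2), Pow(Y, -1))) = Mul(Rational(1, 2), Pow(Y, -1), Add(-3, F)))
Mul(-111, Function('I')(-11, Function('T')(-4, Mul(-3, Pow(-5, -1))))) = Mul(-111, Mul(Rational(1, 2), Pow(-11, -1), Add(-3, Rational(8, 11)))) = Mul(-111, Mul(Rational(1, 2), Rational(-1, 11), Rational(-25, 11))) = Mul(-111, Rational(25, 242)) = Rational(-2775, 242)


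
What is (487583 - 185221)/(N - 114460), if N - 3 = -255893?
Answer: -151181/185175 ≈ -0.81642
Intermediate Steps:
N = -255890 (N = 3 - 255893 = -255890)
(487583 - 185221)/(N - 114460) = (487583 - 185221)/(-255890 - 114460) = 302362/(-370350) = 302362*(-1/370350) = -151181/185175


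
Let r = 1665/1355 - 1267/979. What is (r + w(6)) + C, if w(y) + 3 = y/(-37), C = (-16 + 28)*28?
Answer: 3266638385/9816433 ≈ 332.77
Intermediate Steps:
C = 336 (C = 12*28 = 336)
w(y) = -3 - y/37 (w(y) = -3 + y/(-37) = -3 + y*(-1/37) = -3 - y/37)
r = -17350/265309 (r = 1665*(1/1355) - 1267*1/979 = 333/271 - 1267/979 = -17350/265309 ≈ -0.065395)
(r + w(6)) + C = (-17350/265309 + (-3 - 1/37*6)) + 336 = (-17350/265309 + (-3 - 6/37)) + 336 = (-17350/265309 - 117/37) + 336 = -31683103/9816433 + 336 = 3266638385/9816433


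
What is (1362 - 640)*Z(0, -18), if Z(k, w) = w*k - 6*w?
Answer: 77976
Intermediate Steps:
Z(k, w) = -6*w + k*w (Z(k, w) = k*w - 6*w = -6*w + k*w)
(1362 - 640)*Z(0, -18) = (1362 - 640)*(-18*(-6 + 0)) = 722*(-18*(-6)) = 722*108 = 77976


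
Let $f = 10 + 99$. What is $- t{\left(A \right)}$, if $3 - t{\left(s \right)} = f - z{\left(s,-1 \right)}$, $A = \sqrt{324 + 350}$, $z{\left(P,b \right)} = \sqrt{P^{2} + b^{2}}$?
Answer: $106 - 15 \sqrt{3} \approx 80.019$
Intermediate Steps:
$f = 109$
$A = \sqrt{674} \approx 25.962$
$t{\left(s \right)} = -106 + \sqrt{1 + s^{2}}$ ($t{\left(s \right)} = 3 - \left(109 - \sqrt{s^{2} + \left(-1\right)^{2}}\right) = 3 - \left(109 - \sqrt{s^{2} + 1}\right) = 3 - \left(109 - \sqrt{1 + s^{2}}\right) = 3 + \left(-109 + \sqrt{1 + s^{2}}\right) = -106 + \sqrt{1 + s^{2}}$)
$- t{\left(A \right)} = - (-106 + \sqrt{1 + \left(\sqrt{674}\right)^{2}}) = - (-106 + \sqrt{1 + 674}) = - (-106 + \sqrt{675}) = - (-106 + 15 \sqrt{3}) = 106 - 15 \sqrt{3}$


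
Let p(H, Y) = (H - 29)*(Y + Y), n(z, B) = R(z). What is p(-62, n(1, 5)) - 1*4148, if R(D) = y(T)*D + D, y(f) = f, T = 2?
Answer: -4694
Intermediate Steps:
R(D) = 3*D (R(D) = 2*D + D = 3*D)
n(z, B) = 3*z
p(H, Y) = 2*Y*(-29 + H) (p(H, Y) = (-29 + H)*(2*Y) = 2*Y*(-29 + H))
p(-62, n(1, 5)) - 1*4148 = 2*(3*1)*(-29 - 62) - 1*4148 = 2*3*(-91) - 4148 = -546 - 4148 = -4694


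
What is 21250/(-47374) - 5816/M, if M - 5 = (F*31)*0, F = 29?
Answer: -137816717/118435 ≈ -1163.6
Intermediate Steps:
M = 5 (M = 5 + (29*31)*0 = 5 + 899*0 = 5 + 0 = 5)
21250/(-47374) - 5816/M = 21250/(-47374) - 5816/5 = 21250*(-1/47374) - 5816*⅕ = -10625/23687 - 5816/5 = -137816717/118435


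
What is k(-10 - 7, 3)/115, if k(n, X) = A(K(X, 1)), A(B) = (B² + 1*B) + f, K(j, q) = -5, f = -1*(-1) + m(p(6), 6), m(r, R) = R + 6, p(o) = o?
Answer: 33/115 ≈ 0.28696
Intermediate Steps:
m(r, R) = 6 + R
f = 13 (f = -1*(-1) + (6 + 6) = 1 + 12 = 13)
A(B) = 13 + B + B² (A(B) = (B² + 1*B) + 13 = (B² + B) + 13 = (B + B²) + 13 = 13 + B + B²)
k(n, X) = 33 (k(n, X) = 13 - 5 + (-5)² = 13 - 5 + 25 = 33)
k(-10 - 7, 3)/115 = 33/115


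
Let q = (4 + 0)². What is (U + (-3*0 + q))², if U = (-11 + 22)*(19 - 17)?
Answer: 1444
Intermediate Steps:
U = 22 (U = 11*2 = 22)
q = 16 (q = 4² = 16)
(U + (-3*0 + q))² = (22 + (-3*0 + 16))² = (22 + (0 + 16))² = (22 + 16)² = 38² = 1444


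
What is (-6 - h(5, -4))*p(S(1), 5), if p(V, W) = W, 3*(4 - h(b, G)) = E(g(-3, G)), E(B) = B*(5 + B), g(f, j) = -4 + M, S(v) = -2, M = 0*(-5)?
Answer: -170/3 ≈ -56.667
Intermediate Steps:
M = 0
g(f, j) = -4 (g(f, j) = -4 + 0 = -4)
h(b, G) = 16/3 (h(b, G) = 4 - (-4)*(5 - 4)/3 = 4 - (-4)/3 = 4 - 1/3*(-4) = 4 + 4/3 = 16/3)
(-6 - h(5, -4))*p(S(1), 5) = (-6 - 1*16/3)*5 = (-6 - 16/3)*5 = -34/3*5 = -170/3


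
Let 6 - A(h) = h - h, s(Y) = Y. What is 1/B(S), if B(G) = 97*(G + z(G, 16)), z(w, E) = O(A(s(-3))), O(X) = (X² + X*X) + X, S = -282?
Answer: -1/19788 ≈ -5.0536e-5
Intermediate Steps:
A(h) = 6 (A(h) = 6 - (h - h) = 6 - 1*0 = 6 + 0 = 6)
O(X) = X + 2*X² (O(X) = (X² + X²) + X = 2*X² + X = X + 2*X²)
z(w, E) = 78 (z(w, E) = 6*(1 + 2*6) = 6*(1 + 12) = 6*13 = 78)
B(G) = 7566 + 97*G (B(G) = 97*(G + 78) = 97*(78 + G) = 7566 + 97*G)
1/B(S) = 1/(7566 + 97*(-282)) = 1/(7566 - 27354) = 1/(-19788) = -1/19788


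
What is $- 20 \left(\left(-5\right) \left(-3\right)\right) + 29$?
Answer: $-271$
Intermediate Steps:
$- 20 \left(\left(-5\right) \left(-3\right)\right) + 29 = \left(-20\right) 15 + 29 = -300 + 29 = -271$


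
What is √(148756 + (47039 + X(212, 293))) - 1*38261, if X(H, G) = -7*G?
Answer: -38261 + 4*√12109 ≈ -37821.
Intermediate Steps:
√(148756 + (47039 + X(212, 293))) - 1*38261 = √(148756 + (47039 - 7*293)) - 1*38261 = √(148756 + (47039 - 2051)) - 38261 = √(148756 + 44988) - 38261 = √193744 - 38261 = 4*√12109 - 38261 = -38261 + 4*√12109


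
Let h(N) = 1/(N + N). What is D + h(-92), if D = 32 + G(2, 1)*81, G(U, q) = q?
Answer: 20791/184 ≈ 112.99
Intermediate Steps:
h(N) = 1/(2*N)
D = 113 (D = 32 + 1*81 = 32 + 81 = 113)
D + h(-92) = 113 + (½)/(-92) = 113 + (½)*(-1/92) = 113 - 1/184 = 20791/184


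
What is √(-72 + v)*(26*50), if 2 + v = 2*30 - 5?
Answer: 1300*I*√19 ≈ 5666.6*I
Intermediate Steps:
v = 53 (v = -2 + (2*30 - 5) = -2 + (60 - 5) = -2 + 55 = 53)
√(-72 + v)*(26*50) = √(-72 + 53)*(26*50) = √(-19)*1300 = (I*√19)*1300 = 1300*I*√19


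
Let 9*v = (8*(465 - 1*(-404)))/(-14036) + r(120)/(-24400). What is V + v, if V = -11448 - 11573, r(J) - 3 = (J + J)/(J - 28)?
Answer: -37091643619951/1611205200 ≈ -23021.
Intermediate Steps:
r(J) = 3 + 2*J/(-28 + J) (r(J) = 3 + (J + J)/(J - 28) = 3 + (2*J)/(-28 + J) = 3 + 2*J/(-28 + J))
V = -23021
v = -88710751/1611205200 (v = ((8*(465 - 1*(-404)))/(-14036) + ((-84 + 5*120)/(-28 + 120))/(-24400))/9 = ((8*(465 + 404))*(-1/14036) + ((-84 + 600)/92)*(-1/24400))/9 = ((8*869)*(-1/14036) + ((1/92)*516)*(-1/24400))/9 = (6952*(-1/14036) + (129/23)*(-1/24400))/9 = (-158/319 - 129/561200)/9 = (1/9)*(-88710751/179022800) = -88710751/1611205200 ≈ -0.055059)
V + v = -23021 - 88710751/1611205200 = -37091643619951/1611205200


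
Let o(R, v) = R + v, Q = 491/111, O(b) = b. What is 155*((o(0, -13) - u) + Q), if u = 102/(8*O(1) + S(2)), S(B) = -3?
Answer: -498542/111 ≈ -4491.4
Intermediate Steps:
Q = 491/111 (Q = 491*(1/111) = 491/111 ≈ 4.4234)
u = 102/5 (u = 102/(8*1 - 3) = 102/(8 - 3) = 102/5 ≈ 20.400)
155*((o(0, -13) - u) + Q) = 155*(((0 - 13) - 1*102/5) + 491/111) = 155*((-13 - 102/5) + 491/111) = 155*(-167/5 + 491/111) = 155*(-16082/555) = -498542/111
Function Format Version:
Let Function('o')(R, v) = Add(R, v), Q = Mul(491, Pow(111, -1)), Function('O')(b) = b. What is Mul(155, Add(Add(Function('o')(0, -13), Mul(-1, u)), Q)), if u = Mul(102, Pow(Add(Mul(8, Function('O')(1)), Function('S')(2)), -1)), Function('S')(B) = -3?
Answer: Rational(-498542, 111) ≈ -4491.4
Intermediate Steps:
Q = Rational(491, 111) (Q = Mul(491, Rational(1, 111)) = Rational(491, 111) ≈ 4.4234)
u = Rational(102, 5) (u = Mul(102, Pow(Add(Mul(8, 1), -3), -1)) = Mul(102, Pow(Add(8, -3), -1)) = Mul(102, Pow(5, -1)) = Mul(102, Rational(1, 5)) = Rational(102, 5) ≈ 20.400)
Mul(155, Add(Add(Function('o')(0, -13), Mul(-1, u)), Q)) = Mul(155, Add(Add(Add(0, -13), Mul(-1, Rational(102, 5))), Rational(491, 111))) = Mul(155, Add(Add(-13, Rational(-102, 5)), Rational(491, 111))) = Mul(155, Add(Rational(-167, 5), Rational(491, 111))) = Mul(155, Rational(-16082, 555)) = Rational(-498542, 111)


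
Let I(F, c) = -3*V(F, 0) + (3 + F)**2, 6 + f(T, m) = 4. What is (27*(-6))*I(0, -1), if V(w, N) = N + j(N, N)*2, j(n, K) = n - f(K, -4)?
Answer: 486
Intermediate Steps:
f(T, m) = -2 (f(T, m) = -6 + 4 = -2)
j(n, K) = 2 + n (j(n, K) = n - 1*(-2) = n + 2 = 2 + n)
V(w, N) = 4 + 3*N (V(w, N) = N + (2 + N)*2 = N + (4 + 2*N) = 4 + 3*N)
I(F, c) = -12 + (3 + F)**2 (I(F, c) = -3*(4 + 3*0) + (3 + F)**2 = -3*(4 + 0) + (3 + F)**2 = -3*4 + (3 + F)**2 = -12 + (3 + F)**2)
(27*(-6))*I(0, -1) = (27*(-6))*(-12 + (3 + 0)**2) = -162*(-12 + 3**2) = -162*(-12 + 9) = -162*(-3) = 486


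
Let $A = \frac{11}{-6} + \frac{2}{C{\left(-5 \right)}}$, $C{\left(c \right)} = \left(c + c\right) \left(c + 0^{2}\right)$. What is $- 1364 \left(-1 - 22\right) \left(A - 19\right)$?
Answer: $- \frac{48924634}{75} \approx -6.5233 \cdot 10^{5}$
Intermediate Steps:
$C{\left(c \right)} = 2 c^{2}$ ($C{\left(c \right)} = 2 c \left(c + 0\right) = 2 c c = 2 c^{2}$)
$A = - \frac{269}{150}$ ($A = \frac{11}{-6} + \frac{2}{2 \left(-5\right)^{2}} = 11 \left(- \frac{1}{6}\right) + \frac{2}{2 \cdot 25} = - \frac{11}{6} + \frac{2}{50} = - \frac{11}{6} + 2 \cdot \frac{1}{50} = - \frac{11}{6} + \frac{1}{25} = - \frac{269}{150} \approx -1.7933$)
$- 1364 \left(-1 - 22\right) \left(A - 19\right) = - 1364 \left(-1 - 22\right) \left(- \frac{269}{150} - 19\right) = - 1364 \left(\left(-23\right) \left(- \frac{3119}{150}\right)\right) = \left(-1364\right) \frac{71737}{150} = - \frac{48924634}{75}$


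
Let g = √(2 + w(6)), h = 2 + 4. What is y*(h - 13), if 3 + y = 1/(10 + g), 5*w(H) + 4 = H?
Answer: 4949/244 + 7*√15/244 ≈ 20.394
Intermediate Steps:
w(H) = -⅘ + H/5
h = 6
g = 2*√15/5 (g = √(2 + (-⅘ + (⅕)*6)) = √(2 + (-⅘ + 6/5)) = √(2 + ⅖) = √(12/5) = 2*√15/5 ≈ 1.5492)
y = -3 + 1/(10 + 2*√15/5) ≈ -2.9134
y*(h - 13) = (-707/244 - √15/244)*(6 - 13) = (-707/244 - √15/244)*(-7) = 4949/244 + 7*√15/244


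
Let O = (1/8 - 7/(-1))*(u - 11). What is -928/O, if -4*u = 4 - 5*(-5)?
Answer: 29696/4161 ≈ 7.1367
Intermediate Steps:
u = -29/4 (u = -(4 - 5*(-5))/4 = -(4 + 25)/4 = -1/4*29 = -29/4 ≈ -7.2500)
O = -4161/32 (O = (1/8 - 7/(-1))*(-29/4 - 11) = (1*(1/8) - 7*(-1))*(-73/4) = (1/8 + 7)*(-73/4) = (57/8)*(-73/4) = -4161/32 ≈ -130.03)
-928/O = -928/(-4161/32) = -928*(-32/4161) = 29696/4161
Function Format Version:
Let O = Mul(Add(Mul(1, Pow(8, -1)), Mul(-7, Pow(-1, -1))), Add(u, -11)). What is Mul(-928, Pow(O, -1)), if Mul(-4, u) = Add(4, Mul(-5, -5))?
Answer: Rational(29696, 4161) ≈ 7.1367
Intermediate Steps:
u = Rational(-29, 4) (u = Mul(Rational(-1, 4), Add(4, Mul(-5, -5))) = Mul(Rational(-1, 4), Add(4, 25)) = Mul(Rational(-1, 4), 29) = Rational(-29, 4) ≈ -7.2500)
O = Rational(-4161, 32) (O = Mul(Add(Mul(1, Pow(8, -1)), Mul(-7, Pow(-1, -1))), Add(Rational(-29, 4), -11)) = Mul(Add(Mul(1, Rational(1, 8)), Mul(-7, -1)), Rational(-73, 4)) = Mul(Add(Rational(1, 8), 7), Rational(-73, 4)) = Mul(Rational(57, 8), Rational(-73, 4)) = Rational(-4161, 32) ≈ -130.03)
Mul(-928, Pow(O, -1)) = Mul(-928, Pow(Rational(-4161, 32), -1)) = Mul(-928, Rational(-32, 4161)) = Rational(29696, 4161)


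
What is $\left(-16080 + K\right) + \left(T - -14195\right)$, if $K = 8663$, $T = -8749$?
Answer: $-1971$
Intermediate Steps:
$\left(-16080 + K\right) + \left(T - -14195\right) = \left(-16080 + 8663\right) - -5446 = -7417 + \left(-8749 + 14195\right) = -7417 + 5446 = -1971$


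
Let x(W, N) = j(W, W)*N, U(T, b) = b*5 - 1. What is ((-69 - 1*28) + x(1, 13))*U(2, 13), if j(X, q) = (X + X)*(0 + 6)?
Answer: 3776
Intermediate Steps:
U(T, b) = -1 + 5*b (U(T, b) = 5*b - 1 = -1 + 5*b)
j(X, q) = 12*X (j(X, q) = (2*X)*6 = 12*X)
x(W, N) = 12*N*W (x(W, N) = (12*W)*N = 12*N*W)
((-69 - 1*28) + x(1, 13))*U(2, 13) = ((-69 - 1*28) + 12*13*1)*(-1 + 5*13) = ((-69 - 28) + 156)*(-1 + 65) = (-97 + 156)*64 = 59*64 = 3776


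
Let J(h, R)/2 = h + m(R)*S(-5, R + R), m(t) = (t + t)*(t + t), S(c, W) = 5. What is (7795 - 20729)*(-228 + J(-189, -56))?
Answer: -1614602956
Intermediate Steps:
m(t) = 4*t² (m(t) = (2*t)*(2*t) = 4*t²)
J(h, R) = 2*h + 40*R² (J(h, R) = 2*(h + (4*R²)*5) = 2*(h + 20*R²) = 2*h + 40*R²)
(7795 - 20729)*(-228 + J(-189, -56)) = (7795 - 20729)*(-228 + (2*(-189) + 40*(-56)²)) = -12934*(-228 + (-378 + 40*3136)) = -12934*(-228 + (-378 + 125440)) = -12934*(-228 + 125062) = -12934*124834 = -1614602956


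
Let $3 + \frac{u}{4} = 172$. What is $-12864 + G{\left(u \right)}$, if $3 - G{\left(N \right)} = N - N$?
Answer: $-12861$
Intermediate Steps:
$u = 676$ ($u = -12 + 4 \cdot 172 = -12 + 688 = 676$)
$G{\left(N \right)} = 3$ ($G{\left(N \right)} = 3 - \left(N - N\right) = 3 - 0 = 3 + 0 = 3$)
$-12864 + G{\left(u \right)} = -12864 + 3 = -12861$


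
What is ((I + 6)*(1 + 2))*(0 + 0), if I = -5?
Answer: 0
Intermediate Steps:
((I + 6)*(1 + 2))*(0 + 0) = ((-5 + 6)*(1 + 2))*(0 + 0) = (1*3)*0 = 3*0 = 0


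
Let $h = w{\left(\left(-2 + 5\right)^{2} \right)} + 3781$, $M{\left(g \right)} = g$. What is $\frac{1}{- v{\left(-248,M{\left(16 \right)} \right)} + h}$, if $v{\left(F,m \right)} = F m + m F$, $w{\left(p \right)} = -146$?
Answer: $\frac{1}{11571} \approx 8.6423 \cdot 10^{-5}$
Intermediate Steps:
$v{\left(F,m \right)} = 2 F m$ ($v{\left(F,m \right)} = F m + F m = 2 F m$)
$h = 3635$ ($h = -146 + 3781 = 3635$)
$\frac{1}{- v{\left(-248,M{\left(16 \right)} \right)} + h} = \frac{1}{- 2 \left(-248\right) 16 + 3635} = \frac{1}{\left(-1\right) \left(-7936\right) + 3635} = \frac{1}{7936 + 3635} = \frac{1}{11571}$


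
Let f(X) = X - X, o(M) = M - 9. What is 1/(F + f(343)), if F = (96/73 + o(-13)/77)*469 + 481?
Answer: 73/70355 ≈ 0.0010376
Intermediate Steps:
o(M) = -9 + M
f(X) = 0
F = 70355/73 (F = (96/73 + (-9 - 13)/77)*469 + 481 = (96*(1/73) - 22*1/77)*469 + 481 = (96/73 - 2/7)*469 + 481 = (526/511)*469 + 481 = 35242/73 + 481 = 70355/73 ≈ 963.77)
1/(F + f(343)) = 1/(70355/73 + 0) = 1/(70355/73) = 73/70355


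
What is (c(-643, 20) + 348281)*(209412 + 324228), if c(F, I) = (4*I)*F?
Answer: 158406231240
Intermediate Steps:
c(F, I) = 4*F*I
(c(-643, 20) + 348281)*(209412 + 324228) = (4*(-643)*20 + 348281)*(209412 + 324228) = (-51440 + 348281)*533640 = 296841*533640 = 158406231240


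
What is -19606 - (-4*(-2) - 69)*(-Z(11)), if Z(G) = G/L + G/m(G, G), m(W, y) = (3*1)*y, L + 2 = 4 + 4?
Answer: -118429/6 ≈ -19738.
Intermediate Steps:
L = 6 (L = -2 + (4 + 4) = -2 + 8 = 6)
m(W, y) = 3*y
Z(G) = ⅓ + G/6 (Z(G) = G/6 + G/((3*G)) = G*(⅙) + G*(1/(3*G)) = G/6 + ⅓ = ⅓ + G/6)
-19606 - (-4*(-2) - 69)*(-Z(11)) = -19606 - (-4*(-2) - 69)*(-(⅓ + (⅙)*11)) = -19606 - (8 - 69)*(-(⅓ + 11/6)) = -19606 - (-61)*(-1*13/6) = -19606 - (-61)*(-13)/6 = -19606 - 1*793/6 = -19606 - 793/6 = -118429/6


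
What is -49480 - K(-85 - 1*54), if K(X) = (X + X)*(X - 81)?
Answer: -110640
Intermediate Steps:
K(X) = 2*X*(-81 + X) (K(X) = (2*X)*(-81 + X) = 2*X*(-81 + X))
-49480 - K(-85 - 1*54) = -49480 - 2*(-85 - 1*54)*(-81 + (-85 - 1*54)) = -49480 - 2*(-85 - 54)*(-81 + (-85 - 54)) = -49480 - 2*(-139)*(-81 - 139) = -49480 - 2*(-139)*(-220) = -49480 - 1*61160 = -49480 - 61160 = -110640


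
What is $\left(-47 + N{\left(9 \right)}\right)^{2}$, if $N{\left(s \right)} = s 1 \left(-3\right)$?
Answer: $5476$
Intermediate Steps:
$N{\left(s \right)} = - 3 s$ ($N{\left(s \right)} = s \left(-3\right) = - 3 s$)
$\left(-47 + N{\left(9 \right)}\right)^{2} = \left(-47 - 27\right)^{2} = \left(-74\right)^{2} = 5476$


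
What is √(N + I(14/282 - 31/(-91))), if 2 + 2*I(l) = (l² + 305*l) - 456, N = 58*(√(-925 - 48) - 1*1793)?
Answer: √(-17148896019751 + 9548804538*I*√973)/12831 ≈ 2.8027 + 322.76*I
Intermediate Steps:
N = -103994 + 58*I*√973 (N = 58*(√(-973) - 1793) = 58*(I*√973 - 1793) = 58*(-1793 + I*√973) = -103994 + 58*I*√973 ≈ -1.0399e+5 + 1809.2*I)
I(l) = -229 + l²/2 + 305*l/2 (I(l) = -1 + ((l² + 305*l) - 456)/2 = -1 + (-456 + l² + 305*l)/2 = -1 + (-228 + l²/2 + 305*l/2) = -229 + l²/2 + 305*l/2)
√(N + I(14/282 - 31/(-91))) = √((-103994 + 58*I*√973) + (-229 + (14/282 - 31/(-91))²/2 + 305*(14/282 - 31/(-91))/2)) = √((-103994 + 58*I*√973) + (-229 + (14*(1/282) - 31*(-1/91))²/2 + 305*(14*(1/282) - 31*(-1/91))/2)) = √((-103994 + 58*I*√973) + (-229 + (7/141 + 31/91)²/2 + 305*(7/141 + 31/91)/2)) = √((-103994 + 58*I*√973) + (-229 + (5008/12831)²/2 + (305/2)*(5008/12831))) = √((-103994 + 58*I*√973) + (-229 + (½)*(25080064/164634561) + 763720/12831)) = √((-103994 + 58*I*√973) + (-229 + 12540032/164634561 + 763720/12831)) = √((-103994 + 58*I*√973) - 27889483117/164634561) = √(-17148896019751/164634561 + 58*I*√973)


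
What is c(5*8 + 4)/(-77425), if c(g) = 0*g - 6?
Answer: 6/77425 ≈ 7.7494e-5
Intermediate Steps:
c(g) = -6 (c(g) = 0 - 6 = -6)
c(5*8 + 4)/(-77425) = -6/(-77425) = -6*(-1/77425) = 6/77425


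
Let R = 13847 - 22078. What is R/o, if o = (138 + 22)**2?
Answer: -8231/25600 ≈ -0.32152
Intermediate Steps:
R = -8231
o = 25600 (o = 160**2 = 25600)
R/o = -8231/25600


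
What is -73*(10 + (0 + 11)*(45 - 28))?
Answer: -14381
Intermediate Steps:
-73*(10 + (0 + 11)*(45 - 28)) = -73*(10 + 11*17) = -73*(10 + 187) = -73*197 = -14381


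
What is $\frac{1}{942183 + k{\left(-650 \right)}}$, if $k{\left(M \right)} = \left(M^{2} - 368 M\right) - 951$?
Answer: $\frac{1}{1602932} \approx 6.2386 \cdot 10^{-7}$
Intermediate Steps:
$k{\left(M \right)} = -951 + M^{2} - 368 M$
$\frac{1}{942183 + k{\left(-650 \right)}} = \frac{1}{942183 - \left(-238249 - 422500\right)} = \frac{1}{942183 + \left(-951 + 422500 + 239200\right)} = \frac{1}{942183 + 660749} = \frac{1}{1602932}$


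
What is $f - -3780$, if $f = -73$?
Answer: $3707$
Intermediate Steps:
$f - -3780 = -73 - -3780 = -73 + 3780 = 3707$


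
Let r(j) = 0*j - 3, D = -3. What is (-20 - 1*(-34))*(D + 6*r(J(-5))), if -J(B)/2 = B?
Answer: -294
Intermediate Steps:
J(B) = -2*B
r(j) = -3 (r(j) = 0 - 3 = -3)
(-20 - 1*(-34))*(D + 6*r(J(-5))) = (-20 - 1*(-34))*(-3 + 6*(-3)) = (-20 + 34)*(-3 - 18) = 14*(-21) = -294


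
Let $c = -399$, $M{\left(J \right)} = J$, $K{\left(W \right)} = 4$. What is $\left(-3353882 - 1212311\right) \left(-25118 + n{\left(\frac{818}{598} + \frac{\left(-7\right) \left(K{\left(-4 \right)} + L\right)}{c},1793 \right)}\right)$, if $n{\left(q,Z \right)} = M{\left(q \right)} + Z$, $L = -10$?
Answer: $\frac{605030398947336}{5681} \approx 1.065 \cdot 10^{11}$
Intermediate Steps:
$n{\left(q,Z \right)} = Z + q$ ($n{\left(q,Z \right)} = q + Z = Z + q$)
$\left(-3353882 - 1212311\right) \left(-25118 + n{\left(\frac{818}{598} + \frac{\left(-7\right) \left(K{\left(-4 \right)} + L\right)}{c},1793 \right)}\right) = \left(-3353882 - 1212311\right) \left(-25118 + \left(1793 + \left(\frac{818}{598} + \frac{\left(-7\right) \left(4 - 10\right)}{-399}\right)\right)\right) = - 4566193 \left(-25118 + \left(1793 + \left(818 \cdot \frac{1}{598} + \left(-7\right) \left(-6\right) \left(- \frac{1}{399}\right)\right)\right)\right) = - 4566193 \left(-25118 + \left(1793 + \left(\frac{409}{299} + 42 \left(- \frac{1}{399}\right)\right)\right)\right) = - 4566193 \left(-25118 + \left(1793 + \left(\frac{409}{299} - \frac{2}{19}\right)\right)\right) = - 4566193 \left(-25118 + \left(1793 + \frac{7173}{5681}\right)\right) = - 4566193 \left(-25118 + \frac{10193206}{5681}\right) = \left(-4566193\right) \left(- \frac{132502152}{5681}\right) = \frac{605030398947336}{5681}$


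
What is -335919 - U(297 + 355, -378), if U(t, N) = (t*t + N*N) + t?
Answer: -904559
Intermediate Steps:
U(t, N) = t + N² + t² (U(t, N) = (t² + N²) + t = (N² + t²) + t = t + N² + t²)
-335919 - U(297 + 355, -378) = -335919 - ((297 + 355) + (-378)² + (297 + 355)²) = -335919 - (652 + 142884 + 652²) = -335919 - (652 + 142884 + 425104) = -335919 - 1*568640 = -335919 - 568640 = -904559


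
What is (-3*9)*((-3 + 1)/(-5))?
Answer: -54/5 ≈ -10.800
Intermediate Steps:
(-3*9)*((-3 + 1)/(-5)) = -(-54)*(-1)/5 = -27*⅖ = -54/5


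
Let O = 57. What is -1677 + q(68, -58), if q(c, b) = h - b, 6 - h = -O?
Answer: -1556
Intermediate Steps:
h = 63 (h = 6 - (-1)*57 = 6 - 1*(-57) = 6 + 57 = 63)
q(c, b) = 63 - b
-1677 + q(68, -58) = -1677 + (63 - 1*(-58)) = -1677 + (63 + 58) = -1677 + 121 = -1556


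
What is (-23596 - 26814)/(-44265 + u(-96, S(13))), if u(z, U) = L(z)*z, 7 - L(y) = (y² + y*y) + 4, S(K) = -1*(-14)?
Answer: -50410/1724919 ≈ -0.029225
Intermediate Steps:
S(K) = 14
L(y) = 3 - 2*y² (L(y) = 7 - ((y² + y*y) + 4) = 7 - ((y² + y²) + 4) = 7 - (2*y² + 4) = 7 - (4 + 2*y²) = 7 + (-4 - 2*y²) = 3 - 2*y²)
u(z, U) = z*(3 - 2*z²) (u(z, U) = (3 - 2*z²)*z = z*(3 - 2*z²))
(-23596 - 26814)/(-44265 + u(-96, S(13))) = (-23596 - 26814)/(-44265 - 96*(3 - 2*(-96)²)) = -50410/(-44265 - 96*(3 - 2*9216)) = -50410/(-44265 - 96*(3 - 18432)) = -50410/(-44265 - 96*(-18429)) = -50410/(-44265 + 1769184) = -50410/1724919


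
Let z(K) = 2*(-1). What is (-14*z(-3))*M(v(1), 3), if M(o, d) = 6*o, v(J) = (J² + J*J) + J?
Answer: 504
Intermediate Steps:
v(J) = J + 2*J² (v(J) = (J² + J²) + J = 2*J² + J = J + 2*J²)
z(K) = -2
(-14*z(-3))*M(v(1), 3) = (-14*(-2))*(6*(1*(1 + 2*1))) = 28*(6*(1*(1 + 2))) = 28*(6*(1*3)) = 28*(6*3) = 28*18 = 504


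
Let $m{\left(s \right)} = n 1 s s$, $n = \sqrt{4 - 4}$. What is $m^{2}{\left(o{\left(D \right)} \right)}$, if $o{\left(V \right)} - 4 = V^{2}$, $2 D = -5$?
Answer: $0$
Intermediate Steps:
$n = 0$ ($n = \sqrt{0} = 0$)
$D = - \frac{5}{2}$ ($D = \frac{1}{2} \left(-5\right) = - \frac{5}{2} \approx -2.5$)
$o{\left(V \right)} = 4 + V^{2}$
$m{\left(s \right)} = 0$ ($m{\left(s \right)} = 0 \cdot 1 s s = 0 s s = 0 s = 0$)
$m^{2}{\left(o{\left(D \right)} \right)} = 0^{2} = 0$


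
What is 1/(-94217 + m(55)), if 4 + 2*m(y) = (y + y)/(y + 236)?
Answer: -291/27417674 ≈ -1.0614e-5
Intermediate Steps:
m(y) = -2 + y/(236 + y) (m(y) = -2 + ((y + y)/(y + 236))/2 = -2 + ((2*y)/(236 + y))/2 = -2 + (2*y/(236 + y))/2 = -2 + y/(236 + y))
1/(-94217 + m(55)) = 1/(-94217 + (-472 - 1*55)/(236 + 55)) = 1/(-94217 + (-472 - 55)/291) = 1/(-94217 + (1/291)*(-527)) = 1/(-94217 - 527/291) = 1/(-27417674/291) = -291/27417674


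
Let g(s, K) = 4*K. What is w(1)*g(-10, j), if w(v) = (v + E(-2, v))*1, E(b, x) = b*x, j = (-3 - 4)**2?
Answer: -196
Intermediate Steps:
j = 49 (j = (-7)**2 = 49)
w(v) = -v (w(v) = (v - 2*v)*1 = -v*1 = -v)
w(1)*g(-10, j) = (-1*1)*(4*49) = -1*196 = -196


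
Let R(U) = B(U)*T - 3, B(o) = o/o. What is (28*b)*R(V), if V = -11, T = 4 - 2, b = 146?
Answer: -4088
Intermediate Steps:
B(o) = 1
T = 2
R(U) = -1 (R(U) = 1*2 - 3 = 2 - 3 = -1)
(28*b)*R(V) = (28*146)*(-1) = 4088*(-1) = -4088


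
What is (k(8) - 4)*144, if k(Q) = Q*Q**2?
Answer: 73152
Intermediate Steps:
k(Q) = Q**3
(k(8) - 4)*144 = (8**3 - 4)*144 = (512 - 4)*144 = 508*144 = 73152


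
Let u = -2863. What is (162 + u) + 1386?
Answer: -1315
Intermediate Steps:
(162 + u) + 1386 = (162 - 2863) + 1386 = -2701 + 1386 = -1315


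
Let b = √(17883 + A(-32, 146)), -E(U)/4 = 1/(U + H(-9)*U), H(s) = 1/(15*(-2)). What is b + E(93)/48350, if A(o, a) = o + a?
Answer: -4/4346665 + √17997 ≈ 134.15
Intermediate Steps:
H(s) = -1/30 (H(s) = (1/15)*(-½) = -1/30)
A(o, a) = a + o
E(U) = -120/(29*U) (E(U) = -4/(U - U/30) = -4*30/(29*U) = -120/(29*U))
b = √17997 (b = √(17883 + (146 - 32)) = √(17883 + 114) = √17997 ≈ 134.15)
b + E(93)/48350 = √17997 - 120/29/93/48350 = √17997 - 120/29*1/93*(1/48350) = √17997 - 40/899*1/48350 = √17997 - 4/4346665 = -4/4346665 + √17997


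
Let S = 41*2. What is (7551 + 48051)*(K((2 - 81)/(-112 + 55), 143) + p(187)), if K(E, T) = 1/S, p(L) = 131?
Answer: 298666143/41 ≈ 7.2845e+6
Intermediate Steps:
S = 82
K(E, T) = 1/82
(7551 + 48051)*(K((2 - 81)/(-112 + 55), 143) + p(187)) = (7551 + 48051)*(1/82 + 131) = 55602*(10743/82) = 298666143/41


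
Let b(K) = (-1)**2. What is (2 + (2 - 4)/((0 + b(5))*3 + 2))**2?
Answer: 64/25 ≈ 2.5600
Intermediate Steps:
b(K) = 1
(2 + (2 - 4)/((0 + b(5))*3 + 2))**2 = (2 + (2 - 4)/((0 + 1)*3 + 2))**2 = (2 - 2/(1*3 + 2))**2 = (2 - 2/(3 + 2))**2 = (2 - 2/5)**2 = (8/5)**2 = 64/25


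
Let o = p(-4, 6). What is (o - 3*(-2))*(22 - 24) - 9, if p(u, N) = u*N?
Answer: 27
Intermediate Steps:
p(u, N) = N*u
o = -24 (o = 6*(-4) = -24)
(o - 3*(-2))*(22 - 24) - 9 = (-24 - 3*(-2))*(22 - 24) - 9 = (-24 + 6)*(-2) - 9 = -18*(-2) - 9 = 36 - 9 = 27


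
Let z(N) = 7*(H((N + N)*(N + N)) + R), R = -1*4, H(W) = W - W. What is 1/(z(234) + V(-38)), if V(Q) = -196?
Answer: -1/224 ≈ -0.0044643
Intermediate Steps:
H(W) = 0
R = -4
z(N) = -28 (z(N) = 7*(0 - 4) = 7*(-4) = -28)
1/(z(234) + V(-38)) = 1/(-28 - 196) = 1/(-224) = -1/224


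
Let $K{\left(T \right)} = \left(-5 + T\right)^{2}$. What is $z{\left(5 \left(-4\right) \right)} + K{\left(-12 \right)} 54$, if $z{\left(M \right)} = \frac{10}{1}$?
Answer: $15616$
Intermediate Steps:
$z{\left(M \right)} = 10$ ($z{\left(M \right)} = 10 \cdot 1 = 10$)
$z{\left(5 \left(-4\right) \right)} + K{\left(-12 \right)} 54 = 10 + \left(-5 - 12\right)^{2} \cdot 54 = 10 + \left(-17\right)^{2} \cdot 54 = 10 + 289 \cdot 54 = 10 + 15606 = 15616$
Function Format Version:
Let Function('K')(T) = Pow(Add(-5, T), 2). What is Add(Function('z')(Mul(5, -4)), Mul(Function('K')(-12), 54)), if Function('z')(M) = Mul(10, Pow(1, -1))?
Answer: 15616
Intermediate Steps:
Function('z')(M) = 10 (Function('z')(M) = Mul(10, 1) = 10)
Add(Function('z')(Mul(5, -4)), Mul(Function('K')(-12), 54)) = Add(10, Mul(Pow(Add(-5, -12), 2), 54)) = Add(10, Mul(Pow(-17, 2), 54)) = Add(10, Mul(289, 54)) = Add(10, 15606) = 15616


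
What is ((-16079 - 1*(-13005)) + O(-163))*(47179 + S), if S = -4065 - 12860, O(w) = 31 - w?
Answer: -87131520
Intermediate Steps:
S = -16925
((-16079 - 1*(-13005)) + O(-163))*(47179 + S) = ((-16079 - 1*(-13005)) + (31 - 1*(-163)))*(47179 - 16925) = ((-16079 + 13005) + (31 + 163))*30254 = (-3074 + 194)*30254 = -2880*30254 = -87131520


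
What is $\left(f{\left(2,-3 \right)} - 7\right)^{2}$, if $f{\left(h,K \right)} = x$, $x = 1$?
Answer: $36$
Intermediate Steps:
$f{\left(h,K \right)} = 1$
$\left(f{\left(2,-3 \right)} - 7\right)^{2} = \left(1 - 7\right)^{2} = \left(-6\right)^{2} = 36$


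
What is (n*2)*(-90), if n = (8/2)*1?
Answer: -720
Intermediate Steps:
n = 4 (n = (8*(½))*1 = 4*1 = 4)
(n*2)*(-90) = (4*2)*(-90) = 8*(-90) = -720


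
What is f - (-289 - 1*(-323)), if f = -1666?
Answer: -1700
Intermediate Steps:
f - (-289 - 1*(-323)) = -1666 - (-289 - 1*(-323)) = -1666 - (-289 + 323) = -1666 - 1*34 = -1666 - 34 = -1700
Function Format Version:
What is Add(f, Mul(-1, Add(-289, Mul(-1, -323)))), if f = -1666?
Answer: -1700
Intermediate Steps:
Add(f, Mul(-1, Add(-289, Mul(-1, -323)))) = Add(-1666, Mul(-1, Add(-289, Mul(-1, -323)))) = Add(-1666, Mul(-1, Add(-289, 323))) = Add(-1666, Mul(-1, 34)) = Add(-1666, -34) = -1700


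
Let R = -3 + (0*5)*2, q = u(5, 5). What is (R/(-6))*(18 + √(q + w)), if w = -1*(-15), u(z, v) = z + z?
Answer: 23/2 ≈ 11.500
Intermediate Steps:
u(z, v) = 2*z
q = 10 (q = 2*5 = 10)
w = 15
R = -3 (R = -3 + 0*2 = -3 + 0 = -3)
(R/(-6))*(18 + √(q + w)) = (-3/(-6))*(18 + √(10 + 15)) = (-3*(-⅙))*(18 + √25) = (18 + 5)/2 = (½)*23 = 23/2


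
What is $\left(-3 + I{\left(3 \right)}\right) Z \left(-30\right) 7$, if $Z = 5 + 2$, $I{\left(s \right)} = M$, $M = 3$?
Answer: $0$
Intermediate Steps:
$I{\left(s \right)} = 3$
$Z = 7$
$\left(-3 + I{\left(3 \right)}\right) Z \left(-30\right) 7 = \left(-3 + 3\right) 7 \left(-30\right) 7 = 0 \cdot 7 \left(-30\right) 7 = 0 \left(-30\right) 7 = 0 \cdot 7 = 0$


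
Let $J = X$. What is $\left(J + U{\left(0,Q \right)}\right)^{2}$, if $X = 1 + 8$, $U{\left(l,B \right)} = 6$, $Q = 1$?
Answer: $225$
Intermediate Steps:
$X = 9$
$J = 9$
$\left(J + U{\left(0,Q \right)}\right)^{2} = \left(9 + 6\right)^{2} = 15^{2} = 225$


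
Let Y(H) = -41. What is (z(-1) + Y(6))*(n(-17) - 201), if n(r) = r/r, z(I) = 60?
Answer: -3800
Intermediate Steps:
n(r) = 1
(z(-1) + Y(6))*(n(-17) - 201) = (60 - 41)*(1 - 201) = 19*(-200) = -3800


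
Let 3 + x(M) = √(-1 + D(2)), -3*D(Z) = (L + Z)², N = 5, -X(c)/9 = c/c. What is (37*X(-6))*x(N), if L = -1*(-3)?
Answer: 999 - 222*I*√21 ≈ 999.0 - 1017.3*I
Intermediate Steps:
X(c) = -9 (X(c) = -9*c/c = -9*1 = -9)
L = 3
D(Z) = -(3 + Z)²/3
x(M) = -3 + 2*I*√21/3 (x(M) = -3 + √(-1 - (3 + 2)²/3) = -3 + √(-1 - ⅓*5²) = -3 + √(-1 - ⅓*25) = -3 + √(-1 - 25/3) = -3 + √(-28/3) = -3 + 2*I*√21/3)
(37*X(-6))*x(N) = (37*(-9))*(-3 + 2*I*√21/3) = -333*(-3 + 2*I*√21/3) = 999 - 222*I*√21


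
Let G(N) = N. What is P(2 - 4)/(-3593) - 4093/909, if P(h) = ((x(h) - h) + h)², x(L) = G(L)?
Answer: -14709785/3266037 ≈ -4.5039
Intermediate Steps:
x(L) = L
P(h) = h² (P(h) = ((h - h) + h)² = (0 + h)² = h²)
P(2 - 4)/(-3593) - 4093/909 = (2 - 4)²/(-3593) - 4093/909 = (-2)²*(-1/3593) - 4093*1/909 = 4*(-1/3593) - 4093/909 = -4/3593 - 4093/909 = -14709785/3266037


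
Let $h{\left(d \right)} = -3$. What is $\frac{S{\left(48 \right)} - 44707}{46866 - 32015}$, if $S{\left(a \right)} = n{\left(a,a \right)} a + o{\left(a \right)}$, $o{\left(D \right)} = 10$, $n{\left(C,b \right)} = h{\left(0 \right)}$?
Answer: $- \frac{44841}{14851} \approx -3.0194$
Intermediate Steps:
$n{\left(C,b \right)} = -3$
$S{\left(a \right)} = 10 - 3 a$ ($S{\left(a \right)} = - 3 a + 10 = 10 - 3 a$)
$\frac{S{\left(48 \right)} - 44707}{46866 - 32015} = \frac{\left(10 - 144\right) - 44707}{46866 - 32015} = \frac{\left(10 - 144\right) - 44707}{14851} = \left(-134 - 44707\right) \frac{1}{14851} = \left(-44841\right) \frac{1}{14851} = - \frac{44841}{14851}$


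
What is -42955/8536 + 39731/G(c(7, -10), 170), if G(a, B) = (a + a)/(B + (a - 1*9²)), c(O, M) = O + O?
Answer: 793877507/5432 ≈ 1.4615e+5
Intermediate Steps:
c(O, M) = 2*O
G(a, B) = 2*a/(-81 + B + a) (G(a, B) = (2*a)/(B + (a - 1*81)) = (2*a)/(B + (a - 81)) = (2*a)/(B + (-81 + a)) = (2*a)/(-81 + B + a) = 2*a/(-81 + B + a))
-42955/8536 + 39731/G(c(7, -10), 170) = -42955/8536 + 39731/((2*(2*7)/(-81 + 170 + 2*7))) = -42955*1/8536 + 39731/((2*14/(-81 + 170 + 14))) = -3905/776 + 39731/((2*14/103)) = -3905/776 + 39731/((2*14*(1/103))) = -3905/776 + 39731/(28/103) = -3905/776 + 39731*(103/28) = -3905/776 + 4092293/28 = 793877507/5432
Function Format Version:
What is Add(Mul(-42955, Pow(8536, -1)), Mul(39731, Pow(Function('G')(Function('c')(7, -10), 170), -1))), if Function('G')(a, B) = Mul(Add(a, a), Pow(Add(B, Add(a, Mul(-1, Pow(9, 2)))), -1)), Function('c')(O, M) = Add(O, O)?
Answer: Rational(793877507, 5432) ≈ 1.4615e+5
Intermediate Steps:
Function('c')(O, M) = Mul(2, O)
Function('G')(a, B) = Mul(2, a, Pow(Add(-81, B, a), -1)) (Function('G')(a, B) = Mul(Mul(2, a), Pow(Add(B, Add(a, Mul(-1, 81))), -1)) = Mul(Mul(2, a), Pow(Add(B, Add(a, -81)), -1)) = Mul(Mul(2, a), Pow(Add(B, Add(-81, a)), -1)) = Mul(Mul(2, a), Pow(Add(-81, B, a), -1)) = Mul(2, a, Pow(Add(-81, B, a), -1)))
Add(Mul(-42955, Pow(8536, -1)), Mul(39731, Pow(Function('G')(Function('c')(7, -10), 170), -1))) = Add(Mul(-42955, Pow(8536, -1)), Mul(39731, Pow(Mul(2, Mul(2, 7), Pow(Add(-81, 170, Mul(2, 7)), -1)), -1))) = Add(Mul(-42955, Rational(1, 8536)), Mul(39731, Pow(Mul(2, 14, Pow(Add(-81, 170, 14), -1)), -1))) = Add(Rational(-3905, 776), Mul(39731, Pow(Mul(2, 14, Pow(103, -1)), -1))) = Add(Rational(-3905, 776), Mul(39731, Pow(Mul(2, 14, Rational(1, 103)), -1))) = Add(Rational(-3905, 776), Mul(39731, Pow(Rational(28, 103), -1))) = Add(Rational(-3905, 776), Mul(39731, Rational(103, 28))) = Add(Rational(-3905, 776), Rational(4092293, 28)) = Rational(793877507, 5432)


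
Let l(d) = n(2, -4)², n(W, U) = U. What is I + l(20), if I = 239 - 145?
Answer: 110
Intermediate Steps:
l(d) = 16 (l(d) = (-4)² = 16)
I = 94
I + l(20) = 94 + 16 = 110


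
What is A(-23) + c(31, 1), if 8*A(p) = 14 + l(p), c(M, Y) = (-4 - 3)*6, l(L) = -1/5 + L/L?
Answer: -803/20 ≈ -40.150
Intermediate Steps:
l(L) = ⅘ (l(L) = -1*⅕ + 1 = -⅕ + 1 = ⅘)
c(M, Y) = -42 (c(M, Y) = -7*6 = -42)
A(p) = 37/20 (A(p) = (14 + ⅘)/8 = (⅛)*(74/5) = 37/20)
A(-23) + c(31, 1) = 37/20 - 42 = -803/20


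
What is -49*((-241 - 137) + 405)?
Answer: -1323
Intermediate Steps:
-49*((-241 - 137) + 405) = -49*(-378 + 405) = -49*27 = -1323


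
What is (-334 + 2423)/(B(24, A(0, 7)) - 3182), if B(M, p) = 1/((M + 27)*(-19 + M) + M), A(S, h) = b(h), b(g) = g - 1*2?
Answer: -582831/887777 ≈ -0.65651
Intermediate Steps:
b(g) = -2 + g (b(g) = g - 2 = -2 + g)
A(S, h) = -2 + h
B(M, p) = 1/(M + (-19 + M)*(27 + M)) (B(M, p) = 1/((27 + M)*(-19 + M) + M) = 1/((-19 + M)*(27 + M) + M) = 1/(M + (-19 + M)*(27 + M)))
(-334 + 2423)/(B(24, A(0, 7)) - 3182) = (-334 + 2423)/(1/(-513 + 24² + 9*24) - 3182) = 2089/(1/(-513 + 576 + 216) - 3182) = 2089/(1/279 - 3182) = 2089/(-887777/279) = 2089*(-279/887777) = -582831/887777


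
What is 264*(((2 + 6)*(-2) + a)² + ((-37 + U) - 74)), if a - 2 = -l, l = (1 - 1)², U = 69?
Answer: 40656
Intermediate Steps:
l = 0 (l = 0² = 0)
a = 2 (a = 2 - 1*0 = 2 + 0 = 2)
264*(((2 + 6)*(-2) + a)² + ((-37 + U) - 74)) = 264*(((2 + 6)*(-2) + 2)² + ((-37 + 69) - 74)) = 264*((8*(-2) + 2)² + (32 - 74)) = 264*((-16 + 2)² - 42) = 264*((-14)² - 42) = 264*(196 - 42) = 264*154 = 40656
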